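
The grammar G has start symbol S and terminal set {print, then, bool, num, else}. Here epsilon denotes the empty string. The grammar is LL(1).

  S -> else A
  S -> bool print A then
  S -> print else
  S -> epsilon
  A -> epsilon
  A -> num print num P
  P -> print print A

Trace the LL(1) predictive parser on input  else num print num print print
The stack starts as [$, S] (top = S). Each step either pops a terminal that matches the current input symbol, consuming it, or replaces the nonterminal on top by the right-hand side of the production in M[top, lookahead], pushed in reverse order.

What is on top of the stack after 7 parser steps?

step 1: stack=$ S  input=else num print num print print $  — expand S -> else A
step 2: stack=$ A else  input=else num print num print print $  — match else
step 3: stack=$ A  input=num print num print print $  — expand A -> num print num P
step 4: stack=$ P num print num  input=num print num print print $  — match num
step 5: stack=$ P num print  input=print num print print $  — match print
step 6: stack=$ P num  input=num print print $  — match num
step 7: stack=$ P  input=print print $  — expand P -> print print A
Stack after step 7: $ A print print (top = print).

print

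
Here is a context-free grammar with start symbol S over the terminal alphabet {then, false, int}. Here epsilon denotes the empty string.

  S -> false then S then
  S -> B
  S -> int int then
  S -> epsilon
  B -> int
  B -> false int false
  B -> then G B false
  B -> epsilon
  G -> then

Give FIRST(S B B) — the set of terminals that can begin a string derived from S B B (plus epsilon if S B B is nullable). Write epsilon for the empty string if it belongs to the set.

{epsilon, false, int, then}

FIRST(B): from B->int we get {int}; from B->false int false we get {false}; from B->then G B false we get {then}; from B->epsilon we get {epsilon}. So FIRST(B) = {epsilon, false, int, then}.
FIRST(G): from G->then we get {then}. So FIRST(G) = {then}.
FIRST(S): from S->false then S then we get {false}; from S->B we get {epsilon, false, int, then}; from S->int int then we get {int}; from S->epsilon we get {epsilon}. So FIRST(S) = {epsilon, false, int, then}.
FIRST(S B B): take FIRST of each symbol in turn, carrying on past any symbol whose FIRST contains epsilon; result {epsilon, false, int, then}.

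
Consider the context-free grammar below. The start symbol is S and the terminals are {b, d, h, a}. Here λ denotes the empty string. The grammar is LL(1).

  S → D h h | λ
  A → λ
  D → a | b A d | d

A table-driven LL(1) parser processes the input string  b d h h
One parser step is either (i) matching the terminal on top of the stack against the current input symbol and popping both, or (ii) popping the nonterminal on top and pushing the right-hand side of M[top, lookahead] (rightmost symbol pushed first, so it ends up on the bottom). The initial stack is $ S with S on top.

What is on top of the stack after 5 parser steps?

h

     Stack        Input      Action
  1  $ S          b d h h $  expand S → D h h
  2  $ h h D      b d h h $  expand D → b A d
  3  $ h h d A b  b d h h $  match b
  4  $ h h d A    d h h $    expand A → λ
  5  $ h h d      d h h $    match d
Stack after step 5: $ h h (top = h).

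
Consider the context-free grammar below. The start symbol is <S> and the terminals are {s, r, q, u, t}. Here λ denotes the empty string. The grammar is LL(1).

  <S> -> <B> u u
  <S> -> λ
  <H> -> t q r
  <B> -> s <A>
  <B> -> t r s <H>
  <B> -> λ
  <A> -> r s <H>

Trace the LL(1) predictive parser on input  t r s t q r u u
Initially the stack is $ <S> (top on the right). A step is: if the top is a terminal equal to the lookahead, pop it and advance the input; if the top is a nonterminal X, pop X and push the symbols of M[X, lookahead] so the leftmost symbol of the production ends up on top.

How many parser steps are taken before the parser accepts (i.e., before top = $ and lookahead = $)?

11

step 1: stack=$ <S>  input=t r s t q r u u $  — expand <S> -> <B> u u
step 2: stack=$ u u <B>  input=t r s t q r u u $  — expand <B> -> t r s <H>
step 3: stack=$ u u <H> s r t  input=t r s t q r u u $  — match t
step 4: stack=$ u u <H> s r  input=r s t q r u u $  — match r
step 5: stack=$ u u <H> s  input=s t q r u u $  — match s
step 6: stack=$ u u <H>  input=t q r u u $  — expand <H> -> t q r
step 7: stack=$ u u r q t  input=t q r u u $  — match t
step 8: stack=$ u u r q  input=q r u u $  — match q
step 9: stack=$ u u r  input=r u u $  — match r
step 10: stack=$ u u  input=u u $  — match u
step 11: stack=$ u  input=u $  — match u
Accept reached after 11 steps.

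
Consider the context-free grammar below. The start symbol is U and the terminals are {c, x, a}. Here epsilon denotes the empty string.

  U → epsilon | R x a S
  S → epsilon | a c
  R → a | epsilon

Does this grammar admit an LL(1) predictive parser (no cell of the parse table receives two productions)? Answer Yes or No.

FIRST(U) = {epsilon, a, x}
FIRST(S) = {epsilon, a}
FIRST(R) = {epsilon, a}
FOLLOW(U) = {$}
FOLLOW(S) = {$}
FOLLOW(R) = {x}
Each cell of M receives at most one production.

Yes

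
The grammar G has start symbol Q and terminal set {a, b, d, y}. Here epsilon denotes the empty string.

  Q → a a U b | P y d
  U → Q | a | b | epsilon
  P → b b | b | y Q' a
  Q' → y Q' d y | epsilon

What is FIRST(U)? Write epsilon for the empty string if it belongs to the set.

FIRST(P): from P→b b we get {b}; from P→b we get {b}; from P→y Q' a we get {y}. So FIRST(P) = {b, y}.
FIRST(Q'): from Q'→y Q' d y we get {y}; from Q'→epsilon we get {epsilon}. So FIRST(Q') = {epsilon, y}.
FIRST(Q): from Q→a a U b we get {a}; from Q→P y d we get {b, y}. So FIRST(Q) = {a, b, y}.
FIRST(U): from U→Q we get {a, b, y}; from U→a we get {a}; from U→b we get {b}; from U→epsilon we get {epsilon}. So FIRST(U) = {epsilon, a, b, y}.

{epsilon, a, b, y}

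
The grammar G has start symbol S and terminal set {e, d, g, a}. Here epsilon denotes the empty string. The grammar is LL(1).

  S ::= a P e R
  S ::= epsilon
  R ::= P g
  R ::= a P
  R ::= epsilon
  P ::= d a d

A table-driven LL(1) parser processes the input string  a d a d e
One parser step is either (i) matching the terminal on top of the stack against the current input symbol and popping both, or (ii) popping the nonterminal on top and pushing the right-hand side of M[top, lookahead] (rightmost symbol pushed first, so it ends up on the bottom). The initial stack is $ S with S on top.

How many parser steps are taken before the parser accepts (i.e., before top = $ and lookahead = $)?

8

     Stack        Input        Action
  1  $ S          a d a d e $  expand S ::= a P e R
  2  $ R e P a    a d a d e $  match a
  3  $ R e P      d a d e $    expand P ::= d a d
  4  $ R e d a d  d a d e $    match d
  5  $ R e d a    a d e $      match a
  6  $ R e d      d e $        match d
  7  $ R e        e $          match e
  8  $ R          $            expand R ::= epsilon
Accept reached after 8 steps.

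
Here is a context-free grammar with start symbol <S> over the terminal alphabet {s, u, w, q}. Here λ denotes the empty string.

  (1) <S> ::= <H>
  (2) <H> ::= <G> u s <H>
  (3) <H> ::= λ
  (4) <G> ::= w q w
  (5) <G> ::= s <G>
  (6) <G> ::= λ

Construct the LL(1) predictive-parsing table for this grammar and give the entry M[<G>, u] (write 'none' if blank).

<G> ::= λ

FIRST(<G>) = {λ, s, w}
FIRST(<H>) = {λ, s, u, w}  (via <G> u s <H>)
FIRST(<S>) = {λ, s, u, w}  (via <H>)
FOLLOW(<S>) includes $ since <S> is the start symbol.
FOLLOW(<G>): in <H>::=<G> u s <H>, <G> is followed by u s <H> with FIRST {u}; in <G>::=s <G>, the suffix after <G> is empty (adds nothing new). Thus FOLLOW(<G>) = {u}.
For <G> ::= w q w: FIRST(w q w) = {w}, so it goes in M[<G>, t] for t ∈ {w}.
For <G> ::= s <G>: FIRST(s <G>) = {s}, so it goes in M[<G>, t] for t ∈ {s}.
For <G> ::= λ: FIRST(λ) = {λ}, so it goes in M[<G>, t] for t ∈ {}; since λ ∈ FIRST, also for every t ∈ FOLLOW(<G>) = {u}.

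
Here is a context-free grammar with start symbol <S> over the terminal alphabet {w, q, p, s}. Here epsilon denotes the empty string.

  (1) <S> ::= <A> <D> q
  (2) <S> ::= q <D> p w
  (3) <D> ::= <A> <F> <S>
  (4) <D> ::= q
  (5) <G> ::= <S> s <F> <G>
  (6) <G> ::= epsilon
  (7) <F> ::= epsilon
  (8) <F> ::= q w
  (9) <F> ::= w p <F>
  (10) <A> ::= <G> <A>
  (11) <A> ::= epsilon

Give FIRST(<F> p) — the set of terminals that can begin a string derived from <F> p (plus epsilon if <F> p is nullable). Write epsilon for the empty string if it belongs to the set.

FIRST(<F>): from <F>::=epsilon we get {epsilon}; from <F>::=q w we get {q}; from <F>::=w p <F> we get {w}. So FIRST(<F>) = {epsilon, q, w}.
FIRST(<S>): from <S>::=<A> <D> q we get {q, w}; from <S>::=q <D> p w we get {q}. So FIRST(<S>) = {q, w}.
FIRST(<G>): from <G>::=<S> s <F> <G> we get {q, w}; from <G>::=epsilon we get {epsilon}. So FIRST(<G>) = {epsilon, q, w}.
FIRST(<A>): from <A>::=<G> <A> we get {epsilon, q, w}; from <A>::=epsilon we get {epsilon}. So FIRST(<A>) = {epsilon, q, w}.
FIRST(<D>): from <D>::=<A> <F> <S> we get {q, w}; from <D>::=q we get {q}. So FIRST(<D>) = {q, w}.
FIRST(<F> p): take FIRST of each symbol in turn, carrying on past any symbol whose FIRST contains epsilon; result {p, q, w}.

{p, q, w}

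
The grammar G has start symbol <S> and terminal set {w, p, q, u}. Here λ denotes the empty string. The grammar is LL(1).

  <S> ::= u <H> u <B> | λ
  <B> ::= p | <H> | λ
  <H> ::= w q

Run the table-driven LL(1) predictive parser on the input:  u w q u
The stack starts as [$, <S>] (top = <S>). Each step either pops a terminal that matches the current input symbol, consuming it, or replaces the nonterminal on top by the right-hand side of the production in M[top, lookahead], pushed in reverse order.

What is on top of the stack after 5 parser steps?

step 1: stack=$ <S>  input=u w q u $  — expand <S> ::= u <H> u <B>
step 2: stack=$ <B> u <H> u  input=u w q u $  — match u
step 3: stack=$ <B> u <H>  input=w q u $  — expand <H> ::= w q
step 4: stack=$ <B> u q w  input=w q u $  — match w
step 5: stack=$ <B> u q  input=q u $  — match q
Stack after step 5: $ <B> u (top = u).

u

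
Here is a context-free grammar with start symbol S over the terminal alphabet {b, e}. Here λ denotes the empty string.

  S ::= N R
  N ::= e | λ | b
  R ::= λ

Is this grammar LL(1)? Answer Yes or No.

Yes

FIRST(S) = {λ, b, e}
FIRST(N) = {λ, b, e}
FIRST(R) = {λ}
FOLLOW(S) = {$}
FOLLOW(N) = {$}
FOLLOW(R) = {$}
Each cell of M receives at most one production.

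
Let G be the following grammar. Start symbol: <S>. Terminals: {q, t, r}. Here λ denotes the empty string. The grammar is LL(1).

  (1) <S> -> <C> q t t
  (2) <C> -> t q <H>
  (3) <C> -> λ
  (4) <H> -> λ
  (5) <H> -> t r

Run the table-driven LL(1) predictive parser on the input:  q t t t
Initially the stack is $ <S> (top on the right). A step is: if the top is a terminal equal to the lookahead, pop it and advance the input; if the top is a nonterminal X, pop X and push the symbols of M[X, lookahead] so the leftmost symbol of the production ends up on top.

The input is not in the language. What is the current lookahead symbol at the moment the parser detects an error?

step 1: stack=$ <S>  input=q t t t $  — expand <S> -> <C> q t t
step 2: stack=$ t t q <C>  input=q t t t $  — expand <C> -> λ
step 3: stack=$ t t q  input=q t t t $  — match q
step 4: stack=$ t t  input=t t t $  — match t
step 5: stack=$ t  input=t t $  — match t
step 6: stack=$  input=t $  — error: stack empty but input remains

t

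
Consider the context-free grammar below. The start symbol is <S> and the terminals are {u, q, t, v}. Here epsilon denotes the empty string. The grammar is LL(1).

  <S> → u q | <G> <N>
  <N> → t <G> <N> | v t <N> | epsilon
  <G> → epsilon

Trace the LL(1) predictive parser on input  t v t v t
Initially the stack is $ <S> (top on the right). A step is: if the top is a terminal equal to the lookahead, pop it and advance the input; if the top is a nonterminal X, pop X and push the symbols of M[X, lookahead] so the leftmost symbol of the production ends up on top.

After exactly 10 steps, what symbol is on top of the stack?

t

      Stack        Input        Action
   1  $ <S>        t v t v t $  expand <S> → <G> <N>
   2  $ <N> <G>    t v t v t $  expand <G> → epsilon
   3  $ <N>        t v t v t $  expand <N> → t <G> <N>
   4  $ <N> <G> t  t v t v t $  match t
   5  $ <N> <G>    v t v t $    expand <G> → epsilon
   6  $ <N>        v t v t $    expand <N> → v t <N>
   7  $ <N> t v    v t v t $    match v
   8  $ <N> t      t v t $      match t
   9  $ <N>        v t $        expand <N> → v t <N>
  10  $ <N> t v    v t $        match v
Stack after step 10: $ <N> t (top = t).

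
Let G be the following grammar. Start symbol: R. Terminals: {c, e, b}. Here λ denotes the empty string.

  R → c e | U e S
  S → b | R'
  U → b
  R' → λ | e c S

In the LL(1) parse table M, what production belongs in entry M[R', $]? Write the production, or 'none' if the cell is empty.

R' → λ

FIRST(U) = {b}
FIRST(R') = {λ, e}
FIRST(R) = {b, c}  (via U e S)
FIRST(S) = {λ, b, e}  (via R')
FOLLOW(R) includes $ since R is the start symbol.
FOLLOW(S): in R→U e S, the suffix after S is empty, so FOLLOW(S) ⊇ FOLLOW(R) = {$}; in R'→e c S, the suffix after S is empty, so FOLLOW(S) ⊇ FOLLOW(R') = {$}. Thus FOLLOW(S) = {$}.
FOLLOW(R'): in S→R', the suffix after R' is empty, so FOLLOW(R') ⊇ FOLLOW(S) = {$}. Thus FOLLOW(R') = {$}.
For R' → λ: FIRST(λ) = {λ}, so it goes in M[R', t] for t ∈ {}; since λ ∈ FIRST, also for every t ∈ FOLLOW(R') = {$}.
For R' → e c S: FIRST(e c S) = {e}, so it goes in M[R', t] for t ∈ {e}.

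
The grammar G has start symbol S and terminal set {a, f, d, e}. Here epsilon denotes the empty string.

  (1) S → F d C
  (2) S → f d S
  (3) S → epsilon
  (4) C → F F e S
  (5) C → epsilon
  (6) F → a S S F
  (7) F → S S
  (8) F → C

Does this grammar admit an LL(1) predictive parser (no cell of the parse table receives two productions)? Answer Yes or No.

No

FIRST(S) = {epsilon, a, d, e, f}
FIRST(C) = {epsilon, a, d, e, f}
FIRST(F) = {epsilon, a, d, e, f}
FOLLOW(S) = {$, a, d, e, f}
FOLLOW(C) = {$, a, d, e, f}
FOLLOW(F) = {a, d, e, f}
Cell M[C, a] receives both C → F F e S and C → epsilon — the grammar is not LL(1).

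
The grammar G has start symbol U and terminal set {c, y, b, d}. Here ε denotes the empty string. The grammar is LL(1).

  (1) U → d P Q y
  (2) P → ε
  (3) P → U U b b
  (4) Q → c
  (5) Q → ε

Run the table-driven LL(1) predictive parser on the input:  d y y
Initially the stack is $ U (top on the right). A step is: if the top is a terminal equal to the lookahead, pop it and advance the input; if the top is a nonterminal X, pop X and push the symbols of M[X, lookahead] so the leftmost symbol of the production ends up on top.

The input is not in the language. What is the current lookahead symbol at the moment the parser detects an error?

     Stack      Input    Action
  1  $ U        d y y $  expand U → d P Q y
  2  $ y Q P d  d y y $  match d
  3  $ y Q P    y y $    expand P → ε
  4  $ y Q      y y $    expand Q → ε
  5  $ y        y y $    match y
  6  $          y $      error: stack empty but input remains

y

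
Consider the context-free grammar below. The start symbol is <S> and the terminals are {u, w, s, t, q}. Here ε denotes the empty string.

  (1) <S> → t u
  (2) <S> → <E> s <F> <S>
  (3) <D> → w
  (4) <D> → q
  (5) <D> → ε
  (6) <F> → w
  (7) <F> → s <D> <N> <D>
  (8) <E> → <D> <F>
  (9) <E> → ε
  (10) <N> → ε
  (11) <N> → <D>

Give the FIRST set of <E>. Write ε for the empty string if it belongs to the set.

FIRST(<D>): from <D>→w we get {w}; from <D>→q we get {q}; from <D>→ε we get {ε}. So FIRST(<D>) = {ε, q, w}.
FIRST(<F>): from <F>→w we get {w}; from <F>→s <D> <N> <D> we get {s}. So FIRST(<F>) = {s, w}.
FIRST(<E>): from <E>→<D> <F> we get {q, s, w}; from <E>→ε we get {ε}. So FIRST(<E>) = {ε, q, s, w}.
FIRST(<N>): from <N>→ε we get {ε}; from <N>→<D> we get {ε, q, w}. So FIRST(<N>) = {ε, q, w}.
FIRST(<S>): from <S>→t u we get {t}; from <S>→<E> s <F> <S> we get {q, s, w}. So FIRST(<S>) = {q, s, t, w}.

{ε, q, s, w}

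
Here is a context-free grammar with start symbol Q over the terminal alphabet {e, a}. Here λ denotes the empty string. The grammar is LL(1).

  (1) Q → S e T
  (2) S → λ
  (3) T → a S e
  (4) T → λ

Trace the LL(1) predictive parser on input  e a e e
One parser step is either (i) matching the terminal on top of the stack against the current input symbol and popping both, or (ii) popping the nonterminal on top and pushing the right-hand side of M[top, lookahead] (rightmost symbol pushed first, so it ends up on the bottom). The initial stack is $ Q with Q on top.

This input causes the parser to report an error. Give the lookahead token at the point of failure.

     Stack    Input      Action
  1  $ Q      e a e e $  expand Q → S e T
  2  $ T e S  e a e e $  expand S → λ
  3  $ T e    e a e e $  match e
  4  $ T      a e e $    expand T → a S e
  5  $ e S a  a e e $    match a
  6  $ e S    e e $      expand S → λ
  7  $ e      e e $      match e
  8  $        e $        error: stack empty but input remains

e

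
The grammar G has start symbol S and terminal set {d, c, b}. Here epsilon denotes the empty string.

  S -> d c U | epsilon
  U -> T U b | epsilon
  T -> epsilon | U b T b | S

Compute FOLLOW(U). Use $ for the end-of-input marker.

FIRST(S) = {epsilon, d}
FIRST(U) = {epsilon, b, d}  (via T U b)
FIRST(T) = {epsilon, b, d}  (via U b T b, S)
FOLLOW(S) includes $ since S is the start symbol.
FOLLOW(T): in U->T U b, T is followed by U b with FIRST {b, d}; in T->U b T b, T is followed by b with FIRST {b}. Thus FOLLOW(T) = {b, d}.
FOLLOW(S): in T->S, the suffix after S is empty, so FOLLOW(S) ⊇ FOLLOW(T) = {b, d}. Thus FOLLOW(S) = {$, b, d}.
FOLLOW(U): in S->d c U, the suffix after U is empty, so FOLLOW(U) ⊇ FOLLOW(S) = {$, b, d}; in U->T U b, U is followed by b with FIRST {b}; in T->U b T b, U is followed by b T b with FIRST {b}. Thus FOLLOW(U) = {$, b, d}.

{$, b, d}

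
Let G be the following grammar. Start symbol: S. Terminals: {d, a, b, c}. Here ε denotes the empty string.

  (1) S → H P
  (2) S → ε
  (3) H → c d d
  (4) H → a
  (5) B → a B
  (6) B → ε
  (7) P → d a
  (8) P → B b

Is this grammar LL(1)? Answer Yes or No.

FIRST(S) = {ε, a, c}
FIRST(H) = {a, c}
FIRST(B) = {ε, a}
FIRST(P) = {a, b, d}
FOLLOW(S) = {$}
FOLLOW(H) = {a, b, d}
FOLLOW(B) = {b}
FOLLOW(P) = {$}
Each cell of M receives at most one production.

Yes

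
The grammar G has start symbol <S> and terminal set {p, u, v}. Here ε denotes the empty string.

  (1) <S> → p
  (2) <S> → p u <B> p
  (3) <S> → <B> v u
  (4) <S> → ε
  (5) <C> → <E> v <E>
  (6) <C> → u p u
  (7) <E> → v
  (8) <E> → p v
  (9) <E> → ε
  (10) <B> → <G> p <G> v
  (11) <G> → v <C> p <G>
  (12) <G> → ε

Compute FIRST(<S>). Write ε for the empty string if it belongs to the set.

{ε, p, v}

FIRST(<E>) = {ε, p, v}
FIRST(<G>) = {ε, v}
FIRST(<C>) = {p, u, v}  (via <E> v <E>)
FIRST(<B>) = {p, v}  (via <G> p <G> v)
FIRST(<S>) = {ε, p, v}  (via <B> v u)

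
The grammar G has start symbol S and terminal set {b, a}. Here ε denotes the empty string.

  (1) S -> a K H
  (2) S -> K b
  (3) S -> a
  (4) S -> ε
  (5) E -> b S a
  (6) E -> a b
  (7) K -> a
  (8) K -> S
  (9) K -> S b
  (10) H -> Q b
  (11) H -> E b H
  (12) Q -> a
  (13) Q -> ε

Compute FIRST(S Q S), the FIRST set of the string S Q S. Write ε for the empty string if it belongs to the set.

{ε, a, b}

FIRST(E): from E->b S a we get {b}; from E->a b we get {a}. So FIRST(E) = {a, b}.
FIRST(Q): from Q->a we get {a}; from Q->ε we get {ε}. So FIRST(Q) = {ε, a}.
FIRST(H): from H->Q b we get {a, b}; from H->E b H we get {a, b}. So FIRST(H) = {a, b}.
FIRST(S): from S->a K H we get {a}; from S->K b we get {a, b}; from S->a we get {a}; from S->ε we get {ε}. So FIRST(S) = {ε, a, b}.
FIRST(K): from K->a we get {a}; from K->S we get {ε, a, b}; from K->S b we get {a, b}. So FIRST(K) = {ε, a, b}.
FIRST(S Q S): take FIRST of each symbol in turn, carrying on past any symbol whose FIRST contains ε; result {ε, a, b}.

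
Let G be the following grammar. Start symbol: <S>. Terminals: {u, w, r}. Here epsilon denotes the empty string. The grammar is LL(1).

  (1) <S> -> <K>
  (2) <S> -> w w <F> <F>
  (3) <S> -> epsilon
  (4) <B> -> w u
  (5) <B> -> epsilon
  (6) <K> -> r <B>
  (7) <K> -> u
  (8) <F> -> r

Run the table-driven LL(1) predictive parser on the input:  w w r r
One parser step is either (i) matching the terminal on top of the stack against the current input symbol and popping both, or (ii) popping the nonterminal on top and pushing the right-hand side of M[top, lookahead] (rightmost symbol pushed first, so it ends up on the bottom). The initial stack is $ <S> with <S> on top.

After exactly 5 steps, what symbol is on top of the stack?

     Stack          Input      Action
  1  $ <S>          w w r r $  expand <S> -> w w <F> <F>
  2  $ <F> <F> w w  w w r r $  match w
  3  $ <F> <F> w    w r r $    match w
  4  $ <F> <F>      r r $      expand <F> -> r
  5  $ <F> r        r r $      match r
Stack after step 5: $ <F> (top = <F>).

<F>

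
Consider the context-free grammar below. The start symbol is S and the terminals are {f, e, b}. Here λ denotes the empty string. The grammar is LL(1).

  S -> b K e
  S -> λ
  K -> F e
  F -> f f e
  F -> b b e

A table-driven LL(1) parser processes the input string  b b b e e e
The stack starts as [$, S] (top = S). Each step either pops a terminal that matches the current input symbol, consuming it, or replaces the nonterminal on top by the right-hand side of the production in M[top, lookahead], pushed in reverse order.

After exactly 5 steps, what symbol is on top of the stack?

b

     Stack        Input          Action
  1  $ S          b b b e e e $  expand S -> b K e
  2  $ e K b      b b b e e e $  match b
  3  $ e K        b b e e e $    expand K -> F e
  4  $ e e F      b b e e e $    expand F -> b b e
  5  $ e e e b b  b b e e e $    match b
Stack after step 5: $ e e e b (top = b).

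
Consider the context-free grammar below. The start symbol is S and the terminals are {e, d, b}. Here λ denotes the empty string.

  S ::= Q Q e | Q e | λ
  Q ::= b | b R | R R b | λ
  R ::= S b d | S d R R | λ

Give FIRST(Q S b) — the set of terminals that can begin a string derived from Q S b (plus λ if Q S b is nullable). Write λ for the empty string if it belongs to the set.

FIRST(S): from S::=Q Q e we get {b, d, e}; from S::=Q e we get {b, d, e}; from S::=λ we get {λ}. So FIRST(S) = {λ, b, d, e}.
FIRST(R): from R::=S b d we get {b, d, e}; from R::=S d R R we get {b, d, e}; from R::=λ we get {λ}. So FIRST(R) = {λ, b, d, e}.
FIRST(Q): from Q::=b we get {b}; from Q::=b R we get {b}; from Q::=R R b we get {b, d, e}; from Q::=λ we get {λ}. So FIRST(Q) = {λ, b, d, e}.
FIRST(Q S b): take FIRST of each symbol in turn, carrying on past any symbol whose FIRST contains λ; result {b, d, e}.

{b, d, e}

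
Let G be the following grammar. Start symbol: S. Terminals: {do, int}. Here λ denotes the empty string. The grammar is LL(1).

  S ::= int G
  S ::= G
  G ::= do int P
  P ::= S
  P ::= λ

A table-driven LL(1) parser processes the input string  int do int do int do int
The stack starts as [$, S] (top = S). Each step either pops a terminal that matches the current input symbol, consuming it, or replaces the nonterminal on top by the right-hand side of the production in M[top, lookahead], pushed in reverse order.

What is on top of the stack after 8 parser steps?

do

     Stack       Input                       Action
  1  $ S         int do int do int do int $  expand S ::= int G
  2  $ G int     int do int do int do int $  match int
  3  $ G         do int do int do int $      expand G ::= do int P
  4  $ P int do  do int do int do int $      match do
  5  $ P int     int do int do int $         match int
  6  $ P         do int do int $             expand P ::= S
  7  $ S         do int do int $             expand S ::= G
  8  $ G         do int do int $             expand G ::= do int P
Stack after step 8: $ P int do (top = do).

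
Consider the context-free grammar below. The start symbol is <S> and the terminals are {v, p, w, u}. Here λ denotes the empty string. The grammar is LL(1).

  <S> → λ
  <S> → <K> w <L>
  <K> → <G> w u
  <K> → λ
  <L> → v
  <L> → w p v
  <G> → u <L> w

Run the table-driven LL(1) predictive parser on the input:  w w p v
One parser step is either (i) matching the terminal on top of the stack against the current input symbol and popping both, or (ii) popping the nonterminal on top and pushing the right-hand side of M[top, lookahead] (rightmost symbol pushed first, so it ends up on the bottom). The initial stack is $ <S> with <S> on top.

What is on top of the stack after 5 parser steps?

step 1: stack=$ <S>  input=w w p v $  — expand <S> → <K> w <L>
step 2: stack=$ <L> w <K>  input=w w p v $  — expand <K> → λ
step 3: stack=$ <L> w  input=w w p v $  — match w
step 4: stack=$ <L>  input=w p v $  — expand <L> → w p v
step 5: stack=$ v p w  input=w p v $  — match w
Stack after step 5: $ v p (top = p).

p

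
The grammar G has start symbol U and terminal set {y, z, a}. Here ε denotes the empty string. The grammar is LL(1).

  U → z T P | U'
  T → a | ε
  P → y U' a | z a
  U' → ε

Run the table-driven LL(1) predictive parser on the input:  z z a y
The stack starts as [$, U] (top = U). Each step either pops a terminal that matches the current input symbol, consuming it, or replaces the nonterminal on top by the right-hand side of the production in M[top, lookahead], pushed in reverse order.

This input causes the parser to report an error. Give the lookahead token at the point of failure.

step 1: stack=$ U  input=z z a y $  — expand U → z T P
step 2: stack=$ P T z  input=z z a y $  — match z
step 3: stack=$ P T  input=z a y $  — expand T → ε
step 4: stack=$ P  input=z a y $  — expand P → z a
step 5: stack=$ a z  input=z a y $  — match z
step 6: stack=$ a  input=a y $  — match a
step 7: stack=$  input=y $  — error: stack empty but input remains

y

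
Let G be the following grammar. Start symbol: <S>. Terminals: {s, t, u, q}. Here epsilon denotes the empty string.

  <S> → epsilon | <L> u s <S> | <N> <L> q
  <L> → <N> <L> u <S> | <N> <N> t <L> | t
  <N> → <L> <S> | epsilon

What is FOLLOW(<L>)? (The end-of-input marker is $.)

{q, t, u}

FIRST(<S>): from <S>→epsilon we get {epsilon}; from <S>→<L> u s <S> we get {t}; from <S>→<N> <L> q we get {t}. So FIRST(<S>) = {epsilon, t}.
FIRST(<L>): from <L>→<N> <L> u <S> we get {t}; from <L>→<N> <N> t <L> we get {t}; from <L>→t we get {t}. So FIRST(<L>) = {t}.
FIRST(<N>): from <N>→<L> <S> we get {t}; from <N>→epsilon we get {epsilon}. So FIRST(<N>) = {epsilon, t}.
FOLLOW(<S>) includes $ since <S> is the start symbol.
FOLLOW(<N>): in <S>→<N> <L> q, <N> is followed by <L> q with FIRST {t}; in <L>→<N> <L> u <S>, <N> is followed by <L> u <S> with FIRST {t}; in <L>→<N> <N> t <L> (occurrence 1), <N> is followed by <N> t <L> with FIRST {t}; in <L>→<N> <N> t <L> (occurrence 2), <N> is followed by t <L> with FIRST {t}. Thus FOLLOW(<N>) = {t}.
FOLLOW(<L>): in <S>→<L> u s <S>, <L> is followed by u s <S> with FIRST {u}; in <S>→<N> <L> q, <L> is followed by q with FIRST {q}; in <L>→<N> <L> u <S>, <L> is followed by u <S> with FIRST {u}; in <L>→<N> <N> t <L>, the suffix after <L> is empty (adds nothing new); in <N>→<L> <S>, <L> is followed by <S> with FIRST {epsilon, t}; in <N>→<L> <S>, the suffix after <L> is nullable, so FOLLOW(<L>) ⊇ FOLLOW(<N>) = {t}. Thus FOLLOW(<L>) = {q, t, u}.
FOLLOW(<S>): in <S>→<L> u s <S>, the suffix after <S> is empty (adds nothing new); in <L>→<N> <L> u <S>, the suffix after <S> is empty, so FOLLOW(<S>) ⊇ FOLLOW(<L>) = {q, t, u}; in <N>→<L> <S>, the suffix after <S> is empty, so FOLLOW(<S>) ⊇ FOLLOW(<N>) = {t}. Thus FOLLOW(<S>) = {$, q, t, u}.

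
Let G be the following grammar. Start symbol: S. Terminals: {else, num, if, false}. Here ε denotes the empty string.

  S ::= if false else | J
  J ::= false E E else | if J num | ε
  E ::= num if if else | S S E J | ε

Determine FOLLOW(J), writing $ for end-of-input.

FIRST(J) = {ε, false, if}
FIRST(S) = {ε, false, if}  (via J)
FIRST(E) = {ε, false, if, num}  (via S S E J)
FOLLOW(S) includes $ since S is the start symbol.
FOLLOW(E): in J::=false E E else (occurrence 1), E is followed by E else with FIRST {else, false, if, num}; in J::=false E E else (occurrence 2), E is followed by else with FIRST {else}; in E::=S S E J, E is followed by J with FIRST {ε, false, if}; in E::=S S E J, the suffix after E is nullable (adds nothing new). Thus FOLLOW(E) = {else, false, if, num}.
FOLLOW(S): in E::=S S E J (occurrence 1), S is followed by S E J with FIRST {ε, false, if, num}; in E::=S S E J (occurrence 1), the suffix after S is nullable, so FOLLOW(S) ⊇ FOLLOW(E) = {else, false, if, num}; in E::=S S E J (occurrence 2), S is followed by E J with FIRST {ε, false, if, num}; in E::=S S E J (occurrence 2), the suffix after S is nullable, so FOLLOW(S) ⊇ FOLLOW(E) = {else, false, if, num}. Thus FOLLOW(S) = {$, else, false, if, num}.
FOLLOW(J): in S::=J, the suffix after J is empty, so FOLLOW(J) ⊇ FOLLOW(S) = {$, else, false, if, num}; in J::=if J num, J is followed by num with FIRST {num}; in E::=S S E J, the suffix after J is empty, so FOLLOW(J) ⊇ FOLLOW(E) = {else, false, if, num}. Thus FOLLOW(J) = {$, else, false, if, num}.

{$, else, false, if, num}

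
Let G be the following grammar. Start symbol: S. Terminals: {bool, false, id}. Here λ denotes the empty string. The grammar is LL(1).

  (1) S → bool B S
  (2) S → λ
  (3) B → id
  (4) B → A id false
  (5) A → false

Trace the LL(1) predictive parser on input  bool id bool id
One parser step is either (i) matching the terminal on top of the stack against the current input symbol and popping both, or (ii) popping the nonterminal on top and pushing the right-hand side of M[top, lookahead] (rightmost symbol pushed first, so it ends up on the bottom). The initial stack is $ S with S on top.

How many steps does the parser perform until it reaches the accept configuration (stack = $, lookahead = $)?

9

step 1: stack=$ S  input=bool id bool id $  — expand S → bool B S
step 2: stack=$ S B bool  input=bool id bool id $  — match bool
step 3: stack=$ S B  input=id bool id $  — expand B → id
step 4: stack=$ S id  input=id bool id $  — match id
step 5: stack=$ S  input=bool id $  — expand S → bool B S
step 6: stack=$ S B bool  input=bool id $  — match bool
step 7: stack=$ S B  input=id $  — expand B → id
step 8: stack=$ S id  input=id $  — match id
step 9: stack=$ S  input=$  — expand S → λ
Accept reached after 9 steps.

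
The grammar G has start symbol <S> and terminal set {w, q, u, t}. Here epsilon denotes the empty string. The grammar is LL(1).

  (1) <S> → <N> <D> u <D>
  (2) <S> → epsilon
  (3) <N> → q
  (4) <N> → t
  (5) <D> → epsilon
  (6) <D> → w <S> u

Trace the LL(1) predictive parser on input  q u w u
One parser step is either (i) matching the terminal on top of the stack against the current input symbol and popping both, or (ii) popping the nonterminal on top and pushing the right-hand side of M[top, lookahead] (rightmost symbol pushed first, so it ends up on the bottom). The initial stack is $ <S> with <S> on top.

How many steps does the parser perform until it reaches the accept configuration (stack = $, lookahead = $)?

9

     Stack            Input      Action
  1  $ <S>            q u w u $  expand <S> → <N> <D> u <D>
  2  $ <D> u <D> <N>  q u w u $  expand <N> → q
  3  $ <D> u <D> q    q u w u $  match q
  4  $ <D> u <D>      u w u $    expand <D> → epsilon
  5  $ <D> u          u w u $    match u
  6  $ <D>            w u $      expand <D> → w <S> u
  7  $ u <S> w        w u $      match w
  8  $ u <S>          u $        expand <S> → epsilon
  9  $ u              u $        match u
Accept reached after 9 steps.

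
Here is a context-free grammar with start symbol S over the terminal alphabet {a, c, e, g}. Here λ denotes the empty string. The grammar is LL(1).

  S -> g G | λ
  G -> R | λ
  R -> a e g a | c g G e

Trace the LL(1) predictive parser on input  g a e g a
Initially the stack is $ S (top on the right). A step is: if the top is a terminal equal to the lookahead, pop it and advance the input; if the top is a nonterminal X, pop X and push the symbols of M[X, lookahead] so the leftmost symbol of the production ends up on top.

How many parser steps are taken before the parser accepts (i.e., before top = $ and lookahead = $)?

8

step 1: stack=$ S  input=g a e g a $  — expand S -> g G
step 2: stack=$ G g  input=g a e g a $  — match g
step 3: stack=$ G  input=a e g a $  — expand G -> R
step 4: stack=$ R  input=a e g a $  — expand R -> a e g a
step 5: stack=$ a g e a  input=a e g a $  — match a
step 6: stack=$ a g e  input=e g a $  — match e
step 7: stack=$ a g  input=g a $  — match g
step 8: stack=$ a  input=a $  — match a
Accept reached after 8 steps.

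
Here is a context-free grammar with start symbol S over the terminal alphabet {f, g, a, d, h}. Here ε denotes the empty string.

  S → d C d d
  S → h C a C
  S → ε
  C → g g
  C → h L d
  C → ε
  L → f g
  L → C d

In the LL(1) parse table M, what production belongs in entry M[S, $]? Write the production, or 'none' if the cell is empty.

FIRST(S) = {ε, d, h}
FIRST(C) = {ε, g, h}
FIRST(L) = {d, f, g, h}  (via C d)
FOLLOW(S) includes $ since S is the start symbol.
FOLLOW(S): S appears on no right-hand side. Thus FOLLOW(S) = {$}.
For S → d C d d: FIRST(d C d d) = {d}, so it goes in M[S, t] for t ∈ {d}.
For S → h C a C: FIRST(h C a C) = {h}, so it goes in M[S, t] for t ∈ {h}.
For S → ε: FIRST(ε) = {ε}, so it goes in M[S, t] for t ∈ {}; since ε ∈ FIRST, also for every t ∈ FOLLOW(S) = {$}.

S → ε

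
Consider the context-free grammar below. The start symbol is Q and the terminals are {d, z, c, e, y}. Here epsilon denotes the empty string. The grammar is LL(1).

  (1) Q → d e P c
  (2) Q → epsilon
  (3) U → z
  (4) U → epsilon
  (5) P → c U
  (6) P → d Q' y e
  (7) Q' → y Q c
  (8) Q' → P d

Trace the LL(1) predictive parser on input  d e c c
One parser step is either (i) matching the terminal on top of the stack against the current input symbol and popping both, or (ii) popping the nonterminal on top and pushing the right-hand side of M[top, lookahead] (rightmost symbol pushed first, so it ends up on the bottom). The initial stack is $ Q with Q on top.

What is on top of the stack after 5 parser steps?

step 1: stack=$ Q  input=d e c c $  — expand Q → d e P c
step 2: stack=$ c P e d  input=d e c c $  — match d
step 3: stack=$ c P e  input=e c c $  — match e
step 4: stack=$ c P  input=c c $  — expand P → c U
step 5: stack=$ c U c  input=c c $  — match c
Stack after step 5: $ c U (top = U).

U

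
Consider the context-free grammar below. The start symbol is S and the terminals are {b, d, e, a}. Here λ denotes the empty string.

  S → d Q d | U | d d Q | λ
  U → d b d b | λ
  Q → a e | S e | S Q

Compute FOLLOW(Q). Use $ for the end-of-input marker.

{$, a, d, e}

FIRST(U) = {λ, d}
FIRST(S) = {λ, d}  (via U)
FIRST(Q) = {a, d, e}  (via S e, S Q)
FOLLOW(S) includes $ since S is the start symbol.
FOLLOW(S): in Q→S e, S is followed by e with FIRST {e}; in Q→S Q, S is followed by Q with FIRST {a, d, e}. Thus FOLLOW(S) = {$, a, d, e}.
FOLLOW(U): in S→U, the suffix after U is empty, so FOLLOW(U) ⊇ FOLLOW(S) = {$, a, d, e}. Thus FOLLOW(U) = {$, a, d, e}.
FOLLOW(Q): in S→d Q d, Q is followed by d with FIRST {d}; in S→d d Q, the suffix after Q is empty, so FOLLOW(Q) ⊇ FOLLOW(S) = {$, a, d, e}; in Q→S Q, the suffix after Q is empty (adds nothing new). Thus FOLLOW(Q) = {$, a, d, e}.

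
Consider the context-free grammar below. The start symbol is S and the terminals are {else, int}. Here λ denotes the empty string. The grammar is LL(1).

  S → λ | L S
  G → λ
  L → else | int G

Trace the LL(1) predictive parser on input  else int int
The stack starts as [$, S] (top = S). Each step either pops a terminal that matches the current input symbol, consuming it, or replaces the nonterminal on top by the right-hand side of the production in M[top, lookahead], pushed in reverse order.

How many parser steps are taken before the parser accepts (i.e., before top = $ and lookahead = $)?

12

      Stack      Input           Action
   1  $ S        else int int $  expand S → L S
   2  $ S L      else int int $  expand L → else
   3  $ S else   else int int $  match else
   4  $ S        int int $       expand S → L S
   5  $ S L      int int $       expand L → int G
   6  $ S G int  int int $       match int
   7  $ S G      int $           expand G → λ
   8  $ S        int $           expand S → L S
   9  $ S L      int $           expand L → int G
  10  $ S G int  int $           match int
  11  $ S G      $               expand G → λ
  12  $ S        $               expand S → λ
Accept reached after 12 steps.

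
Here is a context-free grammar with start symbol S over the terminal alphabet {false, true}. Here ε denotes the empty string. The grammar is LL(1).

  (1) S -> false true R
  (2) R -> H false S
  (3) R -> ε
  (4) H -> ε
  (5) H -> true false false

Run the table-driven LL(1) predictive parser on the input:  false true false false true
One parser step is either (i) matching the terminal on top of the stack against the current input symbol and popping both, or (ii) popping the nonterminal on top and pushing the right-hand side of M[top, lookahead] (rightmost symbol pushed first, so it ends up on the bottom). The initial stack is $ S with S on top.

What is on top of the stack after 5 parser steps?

false

     Stack           Input                          Action
  1  $ S             false true false false true $  expand S -> false true R
  2  $ R true false  false true false false true $  match false
  3  $ R true        true false false true $        match true
  4  $ R             false false true $             expand R -> H false S
  5  $ S false H     false false true $             expand H -> ε
Stack after step 5: $ S false (top = false).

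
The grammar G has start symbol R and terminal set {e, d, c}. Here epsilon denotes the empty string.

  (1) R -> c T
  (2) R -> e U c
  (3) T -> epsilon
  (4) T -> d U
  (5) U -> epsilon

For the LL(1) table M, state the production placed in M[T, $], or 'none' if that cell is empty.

FIRST(R): from R->c T we get {c}; from R->e U c we get {e}. So FIRST(R) = {c, e}.
FIRST(T): from T->epsilon we get {epsilon}; from T->d U we get {d}. So FIRST(T) = {epsilon, d}.
FIRST(U): from U->epsilon we get {epsilon}. So FIRST(U) = {epsilon}.
FOLLOW(R) includes $ since R is the start symbol.
FOLLOW(R): R appears on no right-hand side. Thus FOLLOW(R) = {$}.
FOLLOW(T): in R->c T, the suffix after T is empty, so FOLLOW(T) ⊇ FOLLOW(R) = {$}. Thus FOLLOW(T) = {$}.
For T -> epsilon: FIRST(epsilon) = {epsilon}, so it goes in M[T, t] for t ∈ {}; since epsilon ∈ FIRST, also for every t ∈ FOLLOW(T) = {$}.
For T -> d U: FIRST(d U) = {d}, so it goes in M[T, t] for t ∈ {d}.

T -> epsilon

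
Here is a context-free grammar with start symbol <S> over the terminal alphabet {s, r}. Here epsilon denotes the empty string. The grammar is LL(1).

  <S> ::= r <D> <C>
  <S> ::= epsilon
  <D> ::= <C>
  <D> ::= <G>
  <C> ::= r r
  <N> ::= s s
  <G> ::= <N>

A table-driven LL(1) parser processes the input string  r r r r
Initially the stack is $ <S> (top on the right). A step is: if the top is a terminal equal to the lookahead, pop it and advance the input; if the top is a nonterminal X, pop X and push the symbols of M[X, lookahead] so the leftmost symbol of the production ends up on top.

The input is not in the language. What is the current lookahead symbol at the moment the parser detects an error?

step 1: stack=$ <S>  input=r r r r $  — expand <S> ::= r <D> <C>
step 2: stack=$ <C> <D> r  input=r r r r $  — match r
step 3: stack=$ <C> <D>  input=r r r $  — expand <D> ::= <C>
step 4: stack=$ <C> <C>  input=r r r $  — expand <C> ::= r r
step 5: stack=$ <C> r r  input=r r r $  — match r
step 6: stack=$ <C> r  input=r r $  — match r
step 7: stack=$ <C>  input=r $  — expand <C> ::= r r
step 8: stack=$ r r  input=r $  — match r
step 9: stack=$ r  input=$  — error: top is terminal r but lookahead is $

$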